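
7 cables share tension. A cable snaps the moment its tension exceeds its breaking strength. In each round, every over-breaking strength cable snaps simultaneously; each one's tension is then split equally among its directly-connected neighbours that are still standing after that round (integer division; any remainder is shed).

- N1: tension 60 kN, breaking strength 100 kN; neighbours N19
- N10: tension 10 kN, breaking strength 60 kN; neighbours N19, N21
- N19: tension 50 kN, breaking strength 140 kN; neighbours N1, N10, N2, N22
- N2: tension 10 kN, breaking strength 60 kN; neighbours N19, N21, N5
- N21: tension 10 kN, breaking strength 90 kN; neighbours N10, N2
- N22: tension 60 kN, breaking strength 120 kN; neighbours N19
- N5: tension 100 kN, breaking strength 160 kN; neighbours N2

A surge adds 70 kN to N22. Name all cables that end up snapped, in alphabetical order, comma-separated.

N1, N10, N19, N2, N21, N22

Round 1 — N22 at 130 > 120. N22 snaps.
  N22 sheds 130 kN to N19: 130 each.
    N19: 50+130 = 180 > 140
Round 2 — N19 snaps.
  N19 sheds 180 kN to N1, N10, N2: 60 each.
    N1: 60+60 = 120 > 100
    N10: 10+60 = 70 > 60
    N2: 10+60 = 70 > 60
Round 3 — N1, N10, N2 snap.
  N1 sheds 120 kN: no online neighbours, lost.
  N10 sheds 70 kN to N21: 70 each.
    N21: 10+70 = 80 ≤ 90
  N2 sheds 70 kN to N21, N5: 35 each.
    N21: 80+35 = 115 > 90
    N5: 100+35 = 135 ≤ 160
Round 4 — N21 snaps.
  N21 sheds 115 kN: no online neighbours, lost.
No further breaks.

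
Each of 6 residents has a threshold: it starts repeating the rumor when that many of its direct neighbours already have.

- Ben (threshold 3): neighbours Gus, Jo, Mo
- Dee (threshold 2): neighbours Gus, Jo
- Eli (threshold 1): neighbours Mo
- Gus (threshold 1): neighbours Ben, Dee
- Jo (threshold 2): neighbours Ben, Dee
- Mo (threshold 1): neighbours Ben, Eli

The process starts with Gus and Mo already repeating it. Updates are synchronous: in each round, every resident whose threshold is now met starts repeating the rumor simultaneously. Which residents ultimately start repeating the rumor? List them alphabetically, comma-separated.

Round 1 — Gus, Mo start repeating the rumor (initial).
Round 2 — checking thresholds:
  Ben: 2 of 3 neighbours < 3, below threshold.
  Dee: 1 of 2 neighbours < 2, below threshold.
  Eli: 1 of 1 neighbours ≥ 1, starts repeating the rumor.
Round 3 — no new spreads; cascade stops.

Eli, Gus, Mo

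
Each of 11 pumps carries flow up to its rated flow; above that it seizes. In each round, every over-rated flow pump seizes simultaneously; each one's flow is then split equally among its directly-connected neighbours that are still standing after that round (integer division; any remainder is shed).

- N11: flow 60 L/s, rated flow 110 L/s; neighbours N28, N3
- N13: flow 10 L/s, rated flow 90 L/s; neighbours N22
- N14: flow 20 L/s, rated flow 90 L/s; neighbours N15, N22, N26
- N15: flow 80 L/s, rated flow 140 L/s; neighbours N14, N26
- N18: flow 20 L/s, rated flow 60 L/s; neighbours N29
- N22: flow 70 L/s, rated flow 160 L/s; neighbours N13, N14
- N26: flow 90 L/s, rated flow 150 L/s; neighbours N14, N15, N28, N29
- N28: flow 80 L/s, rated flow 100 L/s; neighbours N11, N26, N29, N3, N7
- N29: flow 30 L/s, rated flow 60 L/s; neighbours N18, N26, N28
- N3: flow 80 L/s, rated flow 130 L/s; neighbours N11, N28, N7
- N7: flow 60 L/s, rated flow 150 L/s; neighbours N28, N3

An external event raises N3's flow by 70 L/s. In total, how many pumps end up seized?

Round 1 — N3 at 150 > 130. N3 seizes.
  N3 sheds 150 L/s to N11, N28, N7: 50 each.
    N11: 60+50 = 110 ≤ 110
    N28: 80+50 = 130 > 100
    N7: 60+50 = 110 ≤ 150
Round 2 — N28 seizes.
  N28 sheds 130 L/s to N11, N26, N29, N7: 32 each (2 lost).
    N11: 110+32 = 142 > 110
    N26: 90+32 = 122 ≤ 150
    N29: 30+32 = 62 > 60
    N7: 110+32 = 142 ≤ 150
Round 3 — N11, N29 seize.
  N11 sheds 142 L/s: no online neighbours, lost.
  N29 sheds 62 L/s to N18, N26: 31 each.
    N18: 20+31 = 51 ≤ 60
    N26: 122+31 = 153 > 150
Round 4 — N26 seizes.
  N26 sheds 153 L/s to N14, N15: 76 each (1 lost).
    N14: 20+76 = 96 > 90
    N15: 80+76 = 156 > 140
Round 5 — N14, N15 seize.
  N14 sheds 96 L/s to N22: 96 each.
    N22: 70+96 = 166 > 160
  N15 sheds 156 L/s: no online neighbours, lost.
Round 6 — N22 seizes.
  N22 sheds 166 L/s to N13: 166 each.
    N13: 10+166 = 176 > 90
Round 7 — N13 seizes.
  N13 sheds 176 L/s: no online neighbours, lost.
No further seizures.

9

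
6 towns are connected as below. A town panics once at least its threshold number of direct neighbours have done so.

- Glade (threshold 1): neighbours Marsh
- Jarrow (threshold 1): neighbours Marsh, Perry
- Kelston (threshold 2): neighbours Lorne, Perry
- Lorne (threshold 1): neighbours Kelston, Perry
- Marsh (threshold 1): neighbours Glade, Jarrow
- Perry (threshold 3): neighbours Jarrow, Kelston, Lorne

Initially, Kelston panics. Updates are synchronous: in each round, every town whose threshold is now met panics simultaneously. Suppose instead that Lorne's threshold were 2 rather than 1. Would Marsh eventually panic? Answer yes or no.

With Lorne's threshold at 2:
Round 1 — Kelston panics (initial).
Round 2 — no new panics; cascade stops.

no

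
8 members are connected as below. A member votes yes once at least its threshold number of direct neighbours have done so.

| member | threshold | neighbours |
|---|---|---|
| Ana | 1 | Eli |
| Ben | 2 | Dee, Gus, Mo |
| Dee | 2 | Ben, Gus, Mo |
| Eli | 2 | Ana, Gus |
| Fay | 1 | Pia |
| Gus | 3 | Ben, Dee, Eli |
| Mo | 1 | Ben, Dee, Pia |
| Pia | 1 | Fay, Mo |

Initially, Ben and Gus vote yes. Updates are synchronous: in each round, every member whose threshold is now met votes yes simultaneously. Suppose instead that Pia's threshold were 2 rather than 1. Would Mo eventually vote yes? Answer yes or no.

yes

With Pia's threshold at 2:
Round 1 — Ben, Gus vote yes (initial).
Round 2 — checking thresholds:
  Dee: 2 of 3 neighbours ≥ 2, votes yes.
  Eli: 1 of 2 neighbours < 2, holds.
  Mo: 1 of 3 neighbours ≥ 1, votes yes.
Round 3 — no new yes votes; cascade stops.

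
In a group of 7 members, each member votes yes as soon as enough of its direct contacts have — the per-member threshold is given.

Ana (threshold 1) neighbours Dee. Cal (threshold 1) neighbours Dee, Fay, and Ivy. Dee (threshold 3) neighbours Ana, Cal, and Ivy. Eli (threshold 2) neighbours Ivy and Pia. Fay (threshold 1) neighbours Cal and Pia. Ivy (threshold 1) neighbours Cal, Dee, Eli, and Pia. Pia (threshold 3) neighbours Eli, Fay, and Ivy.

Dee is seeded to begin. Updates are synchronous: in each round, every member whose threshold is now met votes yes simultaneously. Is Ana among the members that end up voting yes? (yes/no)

Round 1 — Dee votes yes (initial).
Round 2 — checking thresholds:
  Ana: 1 of 1 neighbours ≥ 1, votes yes.
  Cal: 1 of 3 neighbours ≥ 1, votes yes.
  Ivy: 1 of 4 neighbours ≥ 1, votes yes.
Round 3 — checking thresholds:
  Eli: 1 of 2 neighbours < 2, below threshold.
  Fay: 1 of 2 neighbours ≥ 1, votes yes.
  Pia: 1 of 3 neighbours < 3, below threshold.
Round 4 — no new yes votes; cascade stops.

yes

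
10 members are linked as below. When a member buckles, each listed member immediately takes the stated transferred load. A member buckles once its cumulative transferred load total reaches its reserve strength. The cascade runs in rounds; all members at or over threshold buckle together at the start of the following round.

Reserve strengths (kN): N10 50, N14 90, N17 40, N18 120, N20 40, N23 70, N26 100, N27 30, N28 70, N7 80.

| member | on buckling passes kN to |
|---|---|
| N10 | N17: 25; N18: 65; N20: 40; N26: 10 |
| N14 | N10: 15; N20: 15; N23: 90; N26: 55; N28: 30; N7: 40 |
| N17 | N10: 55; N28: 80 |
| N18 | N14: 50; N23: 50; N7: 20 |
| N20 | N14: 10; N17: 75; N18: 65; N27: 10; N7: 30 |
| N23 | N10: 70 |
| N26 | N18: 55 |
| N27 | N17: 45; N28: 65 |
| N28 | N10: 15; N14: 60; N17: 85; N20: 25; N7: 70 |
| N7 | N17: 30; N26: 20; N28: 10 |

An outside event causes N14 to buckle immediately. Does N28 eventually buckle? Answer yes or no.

yes

Round 1 — N14 buckles (initial).
  N10: +15 → 15 < 50
  N20: +15 → 15 < 40
  N23: +90 → 90 ≥ 70
  N26: +55 → 55 < 100
  N28: +30 → 30 < 70
  N7: +40 → 40 < 80
Round 2 — N23 buckles.
  N10: +70 → 85 ≥ 50
Round 3 — N10 buckles.
  N17: +25 → 25 < 40
  N18: +65 → 65 < 120
  N20: +40 → 55 ≥ 40
  N26: +10 → 65 < 100
Round 4 — N20 buckles.
  N17: +75 → 100 ≥ 40
  N18: +65 → 130 ≥ 120
  N27: +10 → 10 < 30
  N7: +30 → 70 < 80
Round 5 — N17, N18 buckle.
  N28: +80 → 110 ≥ 70
  N7: +20 → 90 ≥ 80
Round 6 — N28, N7 buckle.
  N26: +20 → 85 < 100
No further bucklings.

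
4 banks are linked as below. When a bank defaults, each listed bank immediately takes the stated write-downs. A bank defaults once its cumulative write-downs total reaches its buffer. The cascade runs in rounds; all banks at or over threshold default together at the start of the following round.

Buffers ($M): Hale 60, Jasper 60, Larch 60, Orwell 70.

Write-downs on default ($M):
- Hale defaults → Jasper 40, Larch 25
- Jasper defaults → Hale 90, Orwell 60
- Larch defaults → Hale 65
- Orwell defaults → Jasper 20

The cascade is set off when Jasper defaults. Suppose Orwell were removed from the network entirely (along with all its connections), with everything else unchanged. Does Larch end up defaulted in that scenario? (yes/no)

With Orwell removed:
Round 1 — Jasper defaults (initial).
  Hale: +90 → 90 ≥ 60
Round 2 — Hale defaults.
  Larch: +25 → 25 < 60
No further defaults.

no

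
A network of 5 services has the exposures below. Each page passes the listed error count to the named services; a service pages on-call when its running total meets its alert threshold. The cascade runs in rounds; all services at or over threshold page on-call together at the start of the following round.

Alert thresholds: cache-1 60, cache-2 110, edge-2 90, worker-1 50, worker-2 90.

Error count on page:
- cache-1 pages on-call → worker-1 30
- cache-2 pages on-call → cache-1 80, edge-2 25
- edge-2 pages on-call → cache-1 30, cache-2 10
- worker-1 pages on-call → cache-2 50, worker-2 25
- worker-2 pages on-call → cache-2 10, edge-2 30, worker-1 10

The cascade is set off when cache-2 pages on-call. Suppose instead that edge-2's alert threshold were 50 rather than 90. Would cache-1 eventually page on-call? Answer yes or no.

With edge-2's alert threshold at 50:
Round 1 — cache-2 pages on-call (initial).
  cache-1: +80 → 80 ≥ 60
  edge-2: +25 → 25 < 50
Round 2 — cache-1 pages on-call.
  worker-1: +30 → 30 < 50
No further pages.

yes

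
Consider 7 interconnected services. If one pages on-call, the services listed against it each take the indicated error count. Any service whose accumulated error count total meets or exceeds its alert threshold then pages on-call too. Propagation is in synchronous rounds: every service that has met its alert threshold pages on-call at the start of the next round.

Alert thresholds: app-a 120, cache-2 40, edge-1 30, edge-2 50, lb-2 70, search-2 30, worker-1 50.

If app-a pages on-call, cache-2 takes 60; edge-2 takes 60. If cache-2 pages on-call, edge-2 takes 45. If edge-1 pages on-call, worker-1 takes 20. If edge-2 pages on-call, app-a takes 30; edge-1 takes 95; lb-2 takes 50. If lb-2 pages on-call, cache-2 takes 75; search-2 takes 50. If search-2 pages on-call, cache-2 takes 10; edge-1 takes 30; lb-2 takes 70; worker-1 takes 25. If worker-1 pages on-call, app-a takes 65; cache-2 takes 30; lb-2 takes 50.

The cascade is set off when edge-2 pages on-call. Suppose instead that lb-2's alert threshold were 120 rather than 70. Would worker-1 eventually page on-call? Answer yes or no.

With lb-2's alert threshold at 120:
Round 1 — edge-2 pages on-call (initial).
  app-a: +30 → 30 < 120
  edge-1: +95 → 95 ≥ 30
  lb-2: +50 → 50 < 120
Round 2 — edge-1 pages on-call.
  worker-1: +20 → 20 < 50
No further pages.

no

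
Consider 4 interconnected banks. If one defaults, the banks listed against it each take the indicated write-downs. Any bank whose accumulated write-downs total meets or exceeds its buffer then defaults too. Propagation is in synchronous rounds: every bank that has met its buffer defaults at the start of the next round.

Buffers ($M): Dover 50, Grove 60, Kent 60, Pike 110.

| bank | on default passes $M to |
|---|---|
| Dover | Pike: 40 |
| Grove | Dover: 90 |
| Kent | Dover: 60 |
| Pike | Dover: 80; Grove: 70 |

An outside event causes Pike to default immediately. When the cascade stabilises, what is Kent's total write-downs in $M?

Round 1 — Pike defaults (initial).
  Dover: +80 → 80 ≥ 50
  Grove: +70 → 70 ≥ 60
Round 2 — Dover, Grove default.
No further defaults.

0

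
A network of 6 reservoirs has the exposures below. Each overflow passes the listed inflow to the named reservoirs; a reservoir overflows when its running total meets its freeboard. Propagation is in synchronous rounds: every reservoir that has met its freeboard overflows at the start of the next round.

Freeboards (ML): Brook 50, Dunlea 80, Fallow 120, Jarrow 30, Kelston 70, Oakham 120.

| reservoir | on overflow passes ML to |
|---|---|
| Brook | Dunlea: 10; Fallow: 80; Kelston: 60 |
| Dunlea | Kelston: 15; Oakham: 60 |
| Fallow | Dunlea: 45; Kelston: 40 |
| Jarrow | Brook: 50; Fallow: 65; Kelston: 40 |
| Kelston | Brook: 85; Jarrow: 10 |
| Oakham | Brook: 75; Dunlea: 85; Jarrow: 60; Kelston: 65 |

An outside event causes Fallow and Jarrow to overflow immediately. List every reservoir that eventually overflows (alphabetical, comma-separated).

Brook, Fallow, Jarrow, Kelston

Round 1 — Fallow, Jarrow overflow (initial).
  Brook: +50 → 50 ≥ 50
  Dunlea: +45 → 45 < 80
  Kelston: +40+40 → 80 ≥ 70
Round 2 — Brook, Kelston overflow.
  Dunlea: +10 → 55 < 80
No further overflows.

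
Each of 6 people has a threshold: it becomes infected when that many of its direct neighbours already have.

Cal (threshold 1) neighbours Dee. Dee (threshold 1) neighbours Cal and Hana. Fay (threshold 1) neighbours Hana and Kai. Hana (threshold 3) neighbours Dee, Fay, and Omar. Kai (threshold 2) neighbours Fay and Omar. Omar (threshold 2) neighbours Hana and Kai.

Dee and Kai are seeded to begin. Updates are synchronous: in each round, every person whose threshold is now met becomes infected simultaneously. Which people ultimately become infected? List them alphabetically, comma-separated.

Round 1 — Dee, Kai become infected (initial).
Round 2 — checking thresholds:
  Cal: 1 of 1 neighbours ≥ 1, becomes infected.
  Fay: 1 of 2 neighbours ≥ 1, becomes infected.
  Hana: 1 of 3 neighbours < 3, below threshold.
  Omar: 1 of 2 neighbours < 2, below threshold.
Round 3 — no new infections; cascade stops.

Cal, Dee, Fay, Kai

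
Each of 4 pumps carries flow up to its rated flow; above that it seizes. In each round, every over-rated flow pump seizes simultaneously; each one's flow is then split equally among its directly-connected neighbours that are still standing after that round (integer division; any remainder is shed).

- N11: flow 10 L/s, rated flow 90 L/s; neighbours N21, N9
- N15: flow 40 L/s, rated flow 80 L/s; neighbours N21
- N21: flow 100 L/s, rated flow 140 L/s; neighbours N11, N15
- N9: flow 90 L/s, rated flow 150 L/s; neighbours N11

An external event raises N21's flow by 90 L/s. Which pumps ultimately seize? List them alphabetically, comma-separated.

Round 1 — N21 at 190 > 140. N21 seizes.
  N21 sheds 190 L/s to N11, N15: 95 each.
    N11: 10+95 = 105 > 90
    N15: 40+95 = 135 > 80
Round 2 — N11, N15 seize.
  N11 sheds 105 L/s to N9: 105 each.
    N9: 90+105 = 195 > 150
  N15 sheds 135 L/s: no online neighbours, lost.
Round 3 — N9 seizes.
  N9 sheds 195 L/s: no online neighbours, lost.
No further seizures.

N11, N15, N21, N9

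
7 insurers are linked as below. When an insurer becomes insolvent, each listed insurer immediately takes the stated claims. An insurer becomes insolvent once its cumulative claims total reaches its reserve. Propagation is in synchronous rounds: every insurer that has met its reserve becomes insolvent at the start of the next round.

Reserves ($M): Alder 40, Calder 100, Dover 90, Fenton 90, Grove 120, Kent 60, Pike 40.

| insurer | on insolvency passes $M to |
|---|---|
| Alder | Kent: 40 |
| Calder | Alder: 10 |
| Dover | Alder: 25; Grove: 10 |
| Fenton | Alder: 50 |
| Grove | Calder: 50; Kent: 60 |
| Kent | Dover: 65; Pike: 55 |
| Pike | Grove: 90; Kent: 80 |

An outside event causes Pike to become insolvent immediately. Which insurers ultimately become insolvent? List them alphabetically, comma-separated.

Round 1 — Pike becomes insolvent (initial).
  Grove: +90 → 90 < 120
  Kent: +80 → 80 ≥ 60
Round 2 — Kent becomes insolvent.
  Dover: +65 → 65 < 90
No further insolvencies.

Kent, Pike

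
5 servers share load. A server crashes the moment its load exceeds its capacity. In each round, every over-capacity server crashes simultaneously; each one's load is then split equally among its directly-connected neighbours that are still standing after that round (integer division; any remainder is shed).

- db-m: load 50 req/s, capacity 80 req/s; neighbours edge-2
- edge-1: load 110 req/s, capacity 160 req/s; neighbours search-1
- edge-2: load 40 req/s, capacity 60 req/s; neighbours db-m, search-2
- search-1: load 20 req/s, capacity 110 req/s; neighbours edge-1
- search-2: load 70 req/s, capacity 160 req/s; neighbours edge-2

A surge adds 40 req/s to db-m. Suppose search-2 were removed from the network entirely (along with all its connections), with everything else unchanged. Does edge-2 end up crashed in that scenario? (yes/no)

With search-2 removed:
Round 1 — db-m at 90 > 80. db-m crashes.
  db-m sheds 90 req/s to edge-2: 90 each.
    edge-2: 40+90 = 130 > 60
Round 2 — edge-2 crashes.
  edge-2 sheds 130 req/s: no online neighbours, lost.
No further crashes.

yes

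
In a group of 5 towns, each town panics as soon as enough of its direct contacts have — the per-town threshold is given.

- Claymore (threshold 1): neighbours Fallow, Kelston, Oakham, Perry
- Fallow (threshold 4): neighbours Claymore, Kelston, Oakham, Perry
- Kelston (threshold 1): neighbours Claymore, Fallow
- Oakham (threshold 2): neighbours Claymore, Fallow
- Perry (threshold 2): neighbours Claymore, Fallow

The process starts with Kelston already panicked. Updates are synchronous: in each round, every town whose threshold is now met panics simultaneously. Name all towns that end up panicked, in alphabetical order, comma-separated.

Round 1 — Kelston panics (initial).
Round 2 — checking thresholds:
  Claymore: 1 of 4 neighbours ≥ 1, panics.
  Fallow: 1 of 4 neighbours < 4, holds.
Round 3 — no new panics; cascade stops.

Claymore, Kelston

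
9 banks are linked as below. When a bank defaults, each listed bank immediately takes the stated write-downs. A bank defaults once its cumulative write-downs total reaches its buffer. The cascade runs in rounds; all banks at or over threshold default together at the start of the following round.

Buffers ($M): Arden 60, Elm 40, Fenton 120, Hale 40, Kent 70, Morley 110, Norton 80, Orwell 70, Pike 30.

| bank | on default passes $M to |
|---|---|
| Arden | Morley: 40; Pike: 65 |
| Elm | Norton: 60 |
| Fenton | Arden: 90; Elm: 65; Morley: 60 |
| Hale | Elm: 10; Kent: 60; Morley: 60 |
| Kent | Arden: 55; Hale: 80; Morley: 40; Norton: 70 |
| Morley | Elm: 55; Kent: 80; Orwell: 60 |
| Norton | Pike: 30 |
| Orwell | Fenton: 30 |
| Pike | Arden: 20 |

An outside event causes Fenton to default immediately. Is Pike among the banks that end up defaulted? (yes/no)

Round 1 — Fenton defaults (initial).
  Arden: +90 → 90 ≥ 60
  Elm: +65 → 65 ≥ 40
  Morley: +60 → 60 < 110
Round 2 — Arden, Elm default.
  Morley: +40 → 100 < 110
  Norton: +60 → 60 < 80
  Pike: +65 → 65 ≥ 30
Round 3 — Pike defaults.
No further defaults.

yes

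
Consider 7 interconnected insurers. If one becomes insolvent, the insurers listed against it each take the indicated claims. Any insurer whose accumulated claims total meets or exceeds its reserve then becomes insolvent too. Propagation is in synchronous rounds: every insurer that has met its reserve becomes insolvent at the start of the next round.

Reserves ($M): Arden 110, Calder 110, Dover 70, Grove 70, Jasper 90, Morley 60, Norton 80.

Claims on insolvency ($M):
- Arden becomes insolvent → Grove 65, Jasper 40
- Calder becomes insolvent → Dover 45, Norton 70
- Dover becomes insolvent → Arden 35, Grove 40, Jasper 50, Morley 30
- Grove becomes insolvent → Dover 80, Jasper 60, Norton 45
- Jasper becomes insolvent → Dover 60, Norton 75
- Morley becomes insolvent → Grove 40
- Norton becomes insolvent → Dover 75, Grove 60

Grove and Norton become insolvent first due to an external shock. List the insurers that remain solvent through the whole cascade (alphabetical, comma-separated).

Arden, Calder, Morley

Round 1 — Grove, Norton become insolvent (initial).
  Dover: +80+75 → 155 ≥ 70
  Jasper: +60 → 60 < 90
Round 2 — Dover becomes insolvent.
  Arden: +35 → 35 < 110
  Jasper: +50 → 110 ≥ 90
  Morley: +30 → 30 < 60
Round 3 — Jasper becomes insolvent.
No further insolvencies.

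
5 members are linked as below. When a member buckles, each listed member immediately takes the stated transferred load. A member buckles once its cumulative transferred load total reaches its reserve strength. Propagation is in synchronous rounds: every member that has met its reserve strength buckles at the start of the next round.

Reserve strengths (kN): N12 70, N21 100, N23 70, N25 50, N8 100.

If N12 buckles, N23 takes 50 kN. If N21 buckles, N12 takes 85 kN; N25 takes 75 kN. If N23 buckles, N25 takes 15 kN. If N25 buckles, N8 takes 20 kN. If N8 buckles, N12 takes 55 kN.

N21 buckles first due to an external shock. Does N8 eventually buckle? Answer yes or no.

Round 1 — N21 buckles (initial).
  N12: +85 → 85 ≥ 70
  N25: +75 → 75 ≥ 50
Round 2 — N12, N25 buckle.
  N23: +50 → 50 < 70
  N8: +20 → 20 < 100
No further bucklings.

no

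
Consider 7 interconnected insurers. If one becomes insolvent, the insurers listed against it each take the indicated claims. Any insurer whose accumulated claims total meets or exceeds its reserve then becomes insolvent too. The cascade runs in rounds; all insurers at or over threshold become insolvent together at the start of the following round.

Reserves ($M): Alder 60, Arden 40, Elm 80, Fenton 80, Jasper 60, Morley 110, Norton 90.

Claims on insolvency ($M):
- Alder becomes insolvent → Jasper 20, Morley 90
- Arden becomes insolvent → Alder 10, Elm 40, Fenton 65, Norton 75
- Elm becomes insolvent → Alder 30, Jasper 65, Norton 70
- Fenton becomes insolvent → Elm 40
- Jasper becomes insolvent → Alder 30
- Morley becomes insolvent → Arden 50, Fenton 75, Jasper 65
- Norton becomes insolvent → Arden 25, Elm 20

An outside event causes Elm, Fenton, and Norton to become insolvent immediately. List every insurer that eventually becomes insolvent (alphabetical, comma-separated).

Round 1 — Elm, Fenton, Norton become insolvent (initial).
  Alder: +30 → 30 < 60
  Arden: +25 → 25 < 40
  Jasper: +65 → 65 ≥ 60
Round 2 — Jasper becomes insolvent.
  Alder: +30 → 60 ≥ 60
Round 3 — Alder becomes insolvent.
  Morley: +90 → 90 < 110
No further insolvencies.

Alder, Elm, Fenton, Jasper, Norton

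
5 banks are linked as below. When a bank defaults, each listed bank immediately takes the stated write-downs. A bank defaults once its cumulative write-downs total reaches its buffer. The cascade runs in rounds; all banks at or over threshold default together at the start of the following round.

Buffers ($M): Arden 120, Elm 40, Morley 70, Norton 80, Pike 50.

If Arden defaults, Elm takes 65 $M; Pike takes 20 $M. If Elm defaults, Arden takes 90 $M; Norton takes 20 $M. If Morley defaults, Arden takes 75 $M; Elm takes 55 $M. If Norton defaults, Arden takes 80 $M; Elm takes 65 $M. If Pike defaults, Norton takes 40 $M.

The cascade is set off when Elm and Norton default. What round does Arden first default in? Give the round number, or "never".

2

Round 1 — Elm, Norton default (initial).
  Arden: +90+80 → 170 ≥ 120
Round 2 — Arden defaults.
  Pike: +20 → 20 < 50
No further defaults.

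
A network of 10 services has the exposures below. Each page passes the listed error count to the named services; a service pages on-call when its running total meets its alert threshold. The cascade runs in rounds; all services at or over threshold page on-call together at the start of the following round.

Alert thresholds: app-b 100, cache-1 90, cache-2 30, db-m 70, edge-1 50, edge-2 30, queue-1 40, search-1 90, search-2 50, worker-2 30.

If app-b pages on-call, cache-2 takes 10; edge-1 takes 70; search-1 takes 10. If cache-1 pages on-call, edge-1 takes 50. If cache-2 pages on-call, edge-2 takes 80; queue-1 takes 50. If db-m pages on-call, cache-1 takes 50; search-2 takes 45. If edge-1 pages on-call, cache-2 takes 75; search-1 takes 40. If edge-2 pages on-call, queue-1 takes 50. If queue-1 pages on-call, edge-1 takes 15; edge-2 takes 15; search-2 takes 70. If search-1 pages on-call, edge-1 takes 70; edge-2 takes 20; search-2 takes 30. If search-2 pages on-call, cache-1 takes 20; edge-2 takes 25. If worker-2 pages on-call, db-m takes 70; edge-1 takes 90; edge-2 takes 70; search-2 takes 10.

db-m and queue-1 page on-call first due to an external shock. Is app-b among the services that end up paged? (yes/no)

Round 1 — db-m, queue-1 page on-call (initial).
  cache-1: +50 → 50 < 90
  edge-1: +15 → 15 < 50
  edge-2: +15 → 15 < 30
  search-2: +45+70 → 115 ≥ 50
Round 2 — search-2 pages on-call.
  cache-1: +20 → 70 < 90
  edge-2: +25 → 40 ≥ 30
Round 3 — edge-2 pages on-call.
No further pages.

no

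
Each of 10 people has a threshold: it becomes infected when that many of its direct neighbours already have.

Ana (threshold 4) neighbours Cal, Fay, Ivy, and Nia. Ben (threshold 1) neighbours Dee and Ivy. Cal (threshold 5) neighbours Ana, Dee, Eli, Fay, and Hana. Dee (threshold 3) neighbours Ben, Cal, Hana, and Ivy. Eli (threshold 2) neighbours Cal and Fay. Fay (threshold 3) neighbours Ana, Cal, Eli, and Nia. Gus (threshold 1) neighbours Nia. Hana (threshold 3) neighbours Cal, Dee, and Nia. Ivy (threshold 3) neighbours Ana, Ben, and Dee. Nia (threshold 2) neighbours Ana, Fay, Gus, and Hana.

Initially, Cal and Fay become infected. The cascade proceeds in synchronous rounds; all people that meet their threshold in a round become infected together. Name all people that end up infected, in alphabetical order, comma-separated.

Round 1 — Cal, Fay become infected (initial).
Round 2 — checking thresholds:
  Ana: 2 of 4 neighbours < 4, below threshold.
  Dee: 1 of 4 neighbours < 3, below threshold.
  Eli: 2 of 2 neighbours ≥ 2, becomes infected.
  Hana: 1 of 3 neighbours < 3, below threshold.
  Nia: 1 of 4 neighbours < 2, below threshold.
Round 3 — no new infections; cascade stops.

Cal, Eli, Fay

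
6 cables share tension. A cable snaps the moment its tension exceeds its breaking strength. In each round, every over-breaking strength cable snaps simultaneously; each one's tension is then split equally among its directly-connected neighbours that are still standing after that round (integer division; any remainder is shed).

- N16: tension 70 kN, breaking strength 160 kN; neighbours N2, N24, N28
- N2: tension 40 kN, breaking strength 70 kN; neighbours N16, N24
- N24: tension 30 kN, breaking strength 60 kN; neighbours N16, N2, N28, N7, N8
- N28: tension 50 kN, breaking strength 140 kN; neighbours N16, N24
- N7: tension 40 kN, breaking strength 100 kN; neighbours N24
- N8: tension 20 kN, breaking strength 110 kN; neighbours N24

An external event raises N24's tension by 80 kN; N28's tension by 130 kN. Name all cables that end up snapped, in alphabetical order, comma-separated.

N16, N2, N24, N28

Round 1 — N24 at 110 > 60; N28 at 180 > 140. N24, N28 snap.
  N24 sheds 110 kN to N16, N2, N7, N8: 27 each (2 lost).
    N16: 70+27 = 97 ≤ 160
    N2: 40+27 = 67 ≤ 70
    N7: 40+27 = 67 ≤ 100
    N8: 20+27 = 47 ≤ 110
  N28 sheds 180 kN to N16: 180 each.
    N16: 97+180 = 277 > 160
Round 2 — N16 snaps.
  N16 sheds 277 kN to N2: 277 each.
    N2: 67+277 = 344 > 70
Round 3 — N2 snaps.
  N2 sheds 344 kN: no online neighbours, lost.
No further breaks.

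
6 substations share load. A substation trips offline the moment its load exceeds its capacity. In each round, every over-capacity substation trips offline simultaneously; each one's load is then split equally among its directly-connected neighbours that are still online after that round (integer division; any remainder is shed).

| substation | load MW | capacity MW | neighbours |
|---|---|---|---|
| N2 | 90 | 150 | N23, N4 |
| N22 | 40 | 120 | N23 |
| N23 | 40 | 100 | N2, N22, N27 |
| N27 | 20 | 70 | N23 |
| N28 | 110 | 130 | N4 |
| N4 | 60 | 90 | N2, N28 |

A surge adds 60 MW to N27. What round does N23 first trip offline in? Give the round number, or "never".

2

Round 1 — N27 at 80 > 70. N27 trips offline.
  N27 sheds 80 MW to N23: 80 each.
    N23: 40+80 = 120 > 100
Round 2 — N23 trips offline.
  N23 sheds 120 MW to N2, N22: 60 each.
    N2: 90+60 = 150 ≤ 150
    N22: 40+60 = 100 ≤ 120
No further trips.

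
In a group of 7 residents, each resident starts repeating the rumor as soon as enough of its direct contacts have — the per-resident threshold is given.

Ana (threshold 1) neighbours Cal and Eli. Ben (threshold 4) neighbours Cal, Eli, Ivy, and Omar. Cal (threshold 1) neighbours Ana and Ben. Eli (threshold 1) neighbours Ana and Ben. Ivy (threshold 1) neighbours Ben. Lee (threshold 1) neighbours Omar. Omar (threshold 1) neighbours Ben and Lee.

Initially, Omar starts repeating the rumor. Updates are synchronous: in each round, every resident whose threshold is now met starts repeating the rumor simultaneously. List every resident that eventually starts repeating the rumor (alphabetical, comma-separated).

Lee, Omar

Round 1 — Omar starts repeating the rumor (initial).
Round 2 — checking thresholds:
  Ben: 1 of 4 neighbours < 4, below threshold.
  Lee: 1 of 1 neighbours ≥ 1, starts repeating the rumor.
Round 3 — no new spreads; cascade stops.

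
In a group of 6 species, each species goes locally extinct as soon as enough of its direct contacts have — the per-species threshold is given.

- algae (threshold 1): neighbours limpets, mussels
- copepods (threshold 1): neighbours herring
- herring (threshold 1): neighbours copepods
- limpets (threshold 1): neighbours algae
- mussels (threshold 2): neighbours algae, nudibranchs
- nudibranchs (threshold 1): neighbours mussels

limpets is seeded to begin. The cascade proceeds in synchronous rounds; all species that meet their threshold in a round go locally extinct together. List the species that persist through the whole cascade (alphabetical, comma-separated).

Round 1 — limpets goes locally extinct (initial).
Round 2 — checking thresholds:
  algae: 1 of 2 neighbours ≥ 1, goes locally extinct.
Round 3 — no new extinctions; cascade stops.

copepods, herring, mussels, nudibranchs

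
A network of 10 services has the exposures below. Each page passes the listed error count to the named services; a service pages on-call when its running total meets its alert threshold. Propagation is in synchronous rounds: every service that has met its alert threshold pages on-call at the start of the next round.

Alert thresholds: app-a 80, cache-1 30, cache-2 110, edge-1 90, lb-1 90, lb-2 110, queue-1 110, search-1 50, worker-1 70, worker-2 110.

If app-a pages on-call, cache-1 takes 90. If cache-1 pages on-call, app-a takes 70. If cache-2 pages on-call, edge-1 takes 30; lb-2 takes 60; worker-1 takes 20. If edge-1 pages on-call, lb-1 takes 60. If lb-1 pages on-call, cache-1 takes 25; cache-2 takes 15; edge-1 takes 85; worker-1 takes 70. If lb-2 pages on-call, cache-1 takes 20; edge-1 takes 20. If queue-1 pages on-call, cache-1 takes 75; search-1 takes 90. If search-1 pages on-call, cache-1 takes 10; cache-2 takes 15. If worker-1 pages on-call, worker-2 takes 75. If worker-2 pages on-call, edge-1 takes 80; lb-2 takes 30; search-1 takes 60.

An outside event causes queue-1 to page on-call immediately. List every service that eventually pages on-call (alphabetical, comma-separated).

Round 1 — queue-1 pages on-call (initial).
  cache-1: +75 → 75 ≥ 30
  search-1: +90 → 90 ≥ 50
Round 2 — cache-1, search-1 page on-call.
  app-a: +70 → 70 < 80
  cache-2: +15 → 15 < 110
No further pages.

cache-1, queue-1, search-1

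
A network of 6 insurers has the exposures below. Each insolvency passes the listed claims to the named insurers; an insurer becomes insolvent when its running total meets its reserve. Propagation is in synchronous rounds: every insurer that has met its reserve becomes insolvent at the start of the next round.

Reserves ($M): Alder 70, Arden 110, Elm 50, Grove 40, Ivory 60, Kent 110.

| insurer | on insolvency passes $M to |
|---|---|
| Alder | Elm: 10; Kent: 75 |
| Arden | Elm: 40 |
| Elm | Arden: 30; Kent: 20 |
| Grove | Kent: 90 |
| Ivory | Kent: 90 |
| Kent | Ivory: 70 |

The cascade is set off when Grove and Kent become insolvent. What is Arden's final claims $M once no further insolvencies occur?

Round 1 — Grove, Kent become insolvent (initial).
  Ivory: +70 → 70 ≥ 60
Round 2 — Ivory becomes insolvent.
No further insolvencies.

0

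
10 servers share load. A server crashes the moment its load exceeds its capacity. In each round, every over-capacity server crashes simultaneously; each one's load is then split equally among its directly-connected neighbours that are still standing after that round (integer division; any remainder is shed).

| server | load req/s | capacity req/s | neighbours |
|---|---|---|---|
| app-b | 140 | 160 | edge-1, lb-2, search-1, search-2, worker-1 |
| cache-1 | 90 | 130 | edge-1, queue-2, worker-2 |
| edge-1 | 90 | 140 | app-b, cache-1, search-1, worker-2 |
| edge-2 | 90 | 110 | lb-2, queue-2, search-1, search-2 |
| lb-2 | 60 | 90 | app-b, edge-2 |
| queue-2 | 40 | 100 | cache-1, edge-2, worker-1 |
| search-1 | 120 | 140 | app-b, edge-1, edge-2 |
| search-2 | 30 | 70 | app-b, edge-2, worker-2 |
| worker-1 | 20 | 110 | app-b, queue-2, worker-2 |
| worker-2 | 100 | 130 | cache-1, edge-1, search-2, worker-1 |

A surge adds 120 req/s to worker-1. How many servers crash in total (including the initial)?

10

Round 1 — worker-1 at 140 > 110. worker-1 crashes.
  worker-1 sheds 140 req/s to app-b, queue-2, worker-2: 46 each (2 lost).
    app-b: 140+46 = 186 > 160
    queue-2: 40+46 = 86 ≤ 100
    worker-2: 100+46 = 146 > 130
Round 2 — app-b, worker-2 crash.
  app-b sheds 186 req/s to edge-1, lb-2, search-1, search-2: 46 each (2 lost).
    edge-1: 90+46 = 136 ≤ 140
    lb-2: 60+46 = 106 > 90
    search-1: 120+46 = 166 > 140
    search-2: 30+46 = 76 > 70
  worker-2 sheds 146 req/s to cache-1, edge-1, search-2: 48 each (2 lost).
    cache-1: 90+48 = 138 > 130
    edge-1: 136+48 = 184 > 140
    search-2: 76+48 = 124 > 70
Round 3 — cache-1, edge-1, lb-2, search-1, search-2 crash.
  cache-1 sheds 138 req/s to queue-2: 138 each.
    queue-2: 86+138 = 224 > 100
  edge-1 sheds 184 req/s: no online neighbours, lost.
  lb-2 sheds 106 req/s to edge-2: 106 each.
    edge-2: 90+106 = 196 > 110
  search-1 sheds 166 req/s to edge-2: 166 each.
    edge-2: 196+166 = 362 > 110
  search-2 sheds 124 req/s to edge-2: 124 each.
    edge-2: 362+124 = 486 > 110
Round 4 — edge-2, queue-2 crash.
  edge-2 sheds 486 req/s: no online neighbours, lost.
  queue-2 sheds 224 req/s: no online neighbours, lost.
No further crashes.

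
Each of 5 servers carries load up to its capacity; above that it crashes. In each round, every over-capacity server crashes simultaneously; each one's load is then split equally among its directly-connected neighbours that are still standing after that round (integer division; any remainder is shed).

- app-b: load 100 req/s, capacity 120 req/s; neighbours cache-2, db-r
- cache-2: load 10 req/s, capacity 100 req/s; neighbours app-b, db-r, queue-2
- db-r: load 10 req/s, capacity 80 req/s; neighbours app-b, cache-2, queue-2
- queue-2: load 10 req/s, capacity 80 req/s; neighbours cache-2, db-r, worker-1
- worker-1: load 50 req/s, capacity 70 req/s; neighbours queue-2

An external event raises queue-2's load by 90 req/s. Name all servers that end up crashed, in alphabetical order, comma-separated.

Round 1 — queue-2 at 100 > 80. queue-2 crashes.
  queue-2 sheds 100 req/s to cache-2, db-r, worker-1: 33 each (1 lost).
    cache-2: 10+33 = 43 ≤ 100
    db-r: 10+33 = 43 ≤ 80
    worker-1: 50+33 = 83 > 70
Round 2 — worker-1 crashes.
  worker-1 sheds 83 req/s: no online neighbours, lost.
No further crashes.

queue-2, worker-1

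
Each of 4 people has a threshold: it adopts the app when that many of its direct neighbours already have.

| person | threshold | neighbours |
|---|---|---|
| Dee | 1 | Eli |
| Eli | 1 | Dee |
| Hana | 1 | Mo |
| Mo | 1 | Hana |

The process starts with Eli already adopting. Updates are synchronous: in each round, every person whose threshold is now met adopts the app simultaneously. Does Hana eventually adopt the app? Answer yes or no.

Round 1 — Eli adopts the app (initial).
Round 2 — checking thresholds:
  Dee: 1 of 1 neighbours ≥ 1, adopts the app.
Round 3 — no new adoptions; cascade stops.

no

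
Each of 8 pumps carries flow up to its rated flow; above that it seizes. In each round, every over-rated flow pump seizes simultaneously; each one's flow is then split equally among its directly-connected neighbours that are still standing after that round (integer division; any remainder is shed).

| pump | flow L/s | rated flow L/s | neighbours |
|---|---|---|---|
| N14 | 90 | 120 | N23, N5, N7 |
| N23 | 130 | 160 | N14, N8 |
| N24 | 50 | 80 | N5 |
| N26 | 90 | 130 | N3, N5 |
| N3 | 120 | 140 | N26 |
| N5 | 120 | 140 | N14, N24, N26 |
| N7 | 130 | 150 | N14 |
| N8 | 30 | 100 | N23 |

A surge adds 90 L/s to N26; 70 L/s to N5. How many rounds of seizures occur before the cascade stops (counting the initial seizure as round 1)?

Round 1 — N26 at 180 > 130; N5 at 190 > 140. N26, N5 seize.
  N26 sheds 180 L/s to N3: 180 each.
    N3: 120+180 = 300 > 140
  N5 sheds 190 L/s to N14, N24: 95 each.
    N14: 90+95 = 185 > 120
    N24: 50+95 = 145 > 80
Round 2 — N14, N24, N3 seize.
  N14 sheds 185 L/s to N23, N7: 92 each (1 lost).
    N23: 130+92 = 222 > 160
    N7: 130+92 = 222 > 150
  N24 sheds 145 L/s: no online neighbours, lost.
  N3 sheds 300 L/s: no online neighbours, lost.
Round 3 — N23, N7 seize.
  N23 sheds 222 L/s to N8: 222 each.
    N8: 30+222 = 252 > 100
  N7 sheds 222 L/s: no online neighbours, lost.
Round 4 — N8 seizes.
  N8 sheds 252 L/s: no online neighbours, lost.
No further seizures.

4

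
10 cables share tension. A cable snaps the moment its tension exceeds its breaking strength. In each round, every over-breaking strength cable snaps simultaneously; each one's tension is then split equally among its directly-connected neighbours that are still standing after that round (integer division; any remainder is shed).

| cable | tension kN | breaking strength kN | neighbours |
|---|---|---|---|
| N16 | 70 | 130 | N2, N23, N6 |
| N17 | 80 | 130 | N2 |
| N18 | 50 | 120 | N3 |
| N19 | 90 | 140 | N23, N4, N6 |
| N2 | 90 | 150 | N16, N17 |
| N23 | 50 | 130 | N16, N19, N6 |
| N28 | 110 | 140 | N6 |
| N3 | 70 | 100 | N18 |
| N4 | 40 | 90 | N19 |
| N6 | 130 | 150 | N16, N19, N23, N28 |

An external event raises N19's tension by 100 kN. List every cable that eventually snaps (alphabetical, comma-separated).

N16, N17, N19, N2, N23, N28, N4, N6

Round 1 — N19 at 190 > 140. N19 snaps.
  N19 sheds 190 kN to N23, N4, N6: 63 each (1 lost).
    N23: 50+63 = 113 ≤ 130
    N4: 40+63 = 103 > 90
    N6: 130+63 = 193 > 150
Round 2 — N4, N6 snap.
  N4 sheds 103 kN: no online neighbours, lost.
  N6 sheds 193 kN to N16, N23, N28: 64 each (1 lost).
    N16: 70+64 = 134 > 130
    N23: 113+64 = 177 > 130
    N28: 110+64 = 174 > 140
Round 3 — N16, N23, N28 snap.
  N16 sheds 134 kN to N2: 134 each.
    N2: 90+134 = 224 > 150
  N23 sheds 177 kN: no online neighbours, lost.
  N28 sheds 174 kN: no online neighbours, lost.
Round 4 — N2 snaps.
  N2 sheds 224 kN to N17: 224 each.
    N17: 80+224 = 304 > 130
Round 5 — N17 snaps.
  N17 sheds 304 kN: no online neighbours, lost.
No further breaks.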